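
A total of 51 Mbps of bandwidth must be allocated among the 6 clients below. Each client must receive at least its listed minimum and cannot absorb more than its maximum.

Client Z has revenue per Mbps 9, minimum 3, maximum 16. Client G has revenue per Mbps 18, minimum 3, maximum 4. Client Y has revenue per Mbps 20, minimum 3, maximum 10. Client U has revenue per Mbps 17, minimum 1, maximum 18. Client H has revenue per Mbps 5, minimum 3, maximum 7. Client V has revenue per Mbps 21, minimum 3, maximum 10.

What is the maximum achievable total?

857

Meeting every minimum uses 3+3+3+1+3+3 = 16 Mbps, leaving 35.
Order the clients by revenue per Mbps: Client V 21 > Client Y 20 > Client G 18 > Client U 17 > Client Z 9 > Client H 5.
Client V: +7 to 10 (cap) — 28 left.
Client Y takes 7 more to reach its cap of 10 — 21 left.
Give Client G 1 more to hit its cap of 4 — 20 left.
Client U: +17 to 18 (cap) — 3 left.
Client Z: +3 (room for 13) → 6. Pool exhausted.
Total = 9×6 + 18×4 + 20×10 + 17×18 + 5×3 + 21×10 = 857.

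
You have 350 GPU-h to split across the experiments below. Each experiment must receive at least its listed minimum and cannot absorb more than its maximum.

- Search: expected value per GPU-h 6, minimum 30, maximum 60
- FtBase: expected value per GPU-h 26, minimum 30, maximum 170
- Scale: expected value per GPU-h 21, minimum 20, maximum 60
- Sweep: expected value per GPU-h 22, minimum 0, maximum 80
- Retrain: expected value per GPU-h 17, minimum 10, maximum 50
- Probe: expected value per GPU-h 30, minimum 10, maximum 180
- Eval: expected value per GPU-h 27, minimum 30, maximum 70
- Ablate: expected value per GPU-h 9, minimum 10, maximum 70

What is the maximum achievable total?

8930

Meeting every minimum uses 30+30+20+0+10+10+30+10 = 140 GPU-h, leaving 210.
Rank by expected value per GPU-h: Probe 30 > Eval 27 > FtBase 26 > Sweep 22 > Scale 21 > Retrain 17 > Ablate 9 > Search 6.
Probe takes 170 more to reach its cap of 180 — 40 left.
Give Eval 40 more to hit its cap of 70 — 0 left.
Total = 6×30 + 26×30 + 21×20 + 17×10 + 30×180 + 27×70 + 9×10 = 8930.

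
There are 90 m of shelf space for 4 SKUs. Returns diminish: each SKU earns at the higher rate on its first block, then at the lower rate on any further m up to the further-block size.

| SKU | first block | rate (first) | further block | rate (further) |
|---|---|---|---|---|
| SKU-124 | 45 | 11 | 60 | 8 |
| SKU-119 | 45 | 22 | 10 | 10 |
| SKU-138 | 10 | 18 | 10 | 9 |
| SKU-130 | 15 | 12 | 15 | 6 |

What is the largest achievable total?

1570

Rank every tier by rate: SKU-119/first 22 > SKU-138/first 18 > SKU-130/first 12 > SKU-124/first 11 > SKU-119/second 10 > SKU-138/second 9 > SKU-124/second 8 > SKU-130/second 6.
SKU-119 first at 22: fill all 45 ; 45 left.
SKU-138 first at 18: fill all 10 ; 35 left.
SKU-130 first at 12: fill all 15 ; 20 left.
SKU-124 first at 11: only 20 left, fill 20.
Total = 22×45 + 18×10 + 12×15 + 11×20 = 1570.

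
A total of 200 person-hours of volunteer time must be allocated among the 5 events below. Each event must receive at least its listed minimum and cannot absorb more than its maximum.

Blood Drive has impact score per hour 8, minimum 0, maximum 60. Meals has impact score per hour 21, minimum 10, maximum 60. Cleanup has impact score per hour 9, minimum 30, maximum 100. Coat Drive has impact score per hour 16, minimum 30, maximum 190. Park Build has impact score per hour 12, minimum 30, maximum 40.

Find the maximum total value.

Meeting every minimum uses 0+10+30+30+30 = 100 person-hours, leaving 100.
Order the events by impact score per hour: Meals 21 > Coat Drive 16 > Park Build 12 > Cleanup 9 > Blood Drive 8.
Meals takes 50 more to reach its cap of 60 → 50 left.
Coat Drive: +50 (room for 160) → 80. Pool exhausted.
Total = 21×60 + 9×30 + 16×80 + 12×30 = 3170.

3170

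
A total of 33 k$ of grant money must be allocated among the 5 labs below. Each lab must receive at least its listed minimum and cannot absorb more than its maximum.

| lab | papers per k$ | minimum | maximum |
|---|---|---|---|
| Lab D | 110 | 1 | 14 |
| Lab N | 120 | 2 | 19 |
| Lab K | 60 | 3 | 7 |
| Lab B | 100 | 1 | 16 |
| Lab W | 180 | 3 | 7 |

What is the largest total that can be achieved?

4150

Meeting every minimum uses 1+2+3+1+3 = 10 k$, leaving 23.
Rank by papers per k$: Lab W 180 > Lab N 120 > Lab D 110 > Lab B 100 > Lab K 60.
Lab W takes 4 more to reach its cap of 7 — 19 left.
Lab N takes 17 more to reach its cap of 19 — 2 left.
Lab D: +2 (room for 13) → 3. Pool exhausted.
Total = 110×3 + 120×19 + 60×3 + 100×1 + 180×7 = 4150.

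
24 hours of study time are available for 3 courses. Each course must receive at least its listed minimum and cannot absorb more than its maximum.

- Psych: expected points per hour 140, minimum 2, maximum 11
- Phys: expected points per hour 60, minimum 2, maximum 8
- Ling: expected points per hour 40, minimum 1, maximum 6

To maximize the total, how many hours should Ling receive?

Meeting every minimum uses 2+2+1 = 5 hours, leaving 19.
Highest expected points per hour first: Psych 140 > Phys 60 > Ling 40.
Give Psych 9 more to hit its cap of 11 — 10 left.
Phys takes 6 more to reach its cap of 8 — 4 left.
Ling has room for 5 more but only 4 remain, so it gets 5.

5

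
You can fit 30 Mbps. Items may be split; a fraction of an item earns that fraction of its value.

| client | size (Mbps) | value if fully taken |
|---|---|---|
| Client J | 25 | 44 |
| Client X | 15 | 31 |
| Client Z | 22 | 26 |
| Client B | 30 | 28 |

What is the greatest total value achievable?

Rank by value-to-size ratio: Client X 31/15≈2.07, Client J 44/25≈1.76, Client Z 26/22≈1.18, Client B 28/30≈0.933.
All 15 Mbps of Client X fit (value 31) → 15 remain.
Fill the last 15 Mbps with part of Client J: 15/25 of it earns 26.4.
Total value = 57.4.

57.4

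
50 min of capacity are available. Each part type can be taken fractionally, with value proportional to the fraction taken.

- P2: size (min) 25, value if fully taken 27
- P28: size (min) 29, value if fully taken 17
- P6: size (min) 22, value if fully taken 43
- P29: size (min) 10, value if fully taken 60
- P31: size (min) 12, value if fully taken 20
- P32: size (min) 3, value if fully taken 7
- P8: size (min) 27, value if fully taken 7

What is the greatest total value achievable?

133.24

Rank by value-to-size ratio: P29 60/10≈6, P32 7/3≈2.33, P6 43/22≈1.95, P31 20/12≈1.67, P2 27/25≈1.08, P28 17/29≈0.586, P8 7/27≈0.259.
Take all of P29 (10 min, value 60) ; 40 min left.
P32: take in full, 3 min for value 7 ; 37 left.
All 22 min of P6 fit (value 43) ; 15 remain.
Take all of P31 (12 min, value 20) ; 3 min left.
Only 3 min remain; take 3/25 of P2 for value 27×3/25 = 3.24.
Total value = 133.24.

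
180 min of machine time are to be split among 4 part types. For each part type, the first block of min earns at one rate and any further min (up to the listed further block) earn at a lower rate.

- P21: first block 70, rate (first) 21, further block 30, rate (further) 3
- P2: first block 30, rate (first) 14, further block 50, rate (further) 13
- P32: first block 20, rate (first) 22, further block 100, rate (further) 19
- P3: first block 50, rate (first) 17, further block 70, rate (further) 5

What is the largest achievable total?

Treat each block as its own option and order by rate: P32/tier1 22 > P21/tier1 21 > P32/tier2 19 > P3/tier1 17 > P2/tier1 14 > P2/tier2 13 > P3/tier2 5 > P21/tier2 3.
Fill P32 tier1 block (20 at 22) → 160 left.
P21/tier1 (21): +70 → 90 left.
P32/tier2: +90 of 100 at 19; pool empty.
Total = 22×20 + 21×70 + 19×90 = 3620.

3620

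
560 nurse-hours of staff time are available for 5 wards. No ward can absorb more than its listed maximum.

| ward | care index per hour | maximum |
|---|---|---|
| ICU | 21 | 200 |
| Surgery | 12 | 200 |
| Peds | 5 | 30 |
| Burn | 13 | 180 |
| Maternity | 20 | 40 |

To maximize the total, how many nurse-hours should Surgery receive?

140

Highest care index per hour first: ICU 21 > Maternity 20 > Burn 13 > Surgery 12 > Peds 5.
Give ICU 200 to hit its cap of 200 → 360 left.
Maternity: +40 to 40 (cap) → 320 left.
Burn takes 180 to reach its cap of 180 → 140 left.
Only 140 left; Surgery takes them to reach 140.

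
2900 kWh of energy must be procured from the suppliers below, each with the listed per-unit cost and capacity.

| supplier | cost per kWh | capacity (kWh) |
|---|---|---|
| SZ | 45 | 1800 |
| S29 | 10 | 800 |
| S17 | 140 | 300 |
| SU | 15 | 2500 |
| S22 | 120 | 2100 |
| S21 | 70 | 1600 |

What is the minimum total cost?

39500

Use suppliers in increasing cost order.
S29 (10): use full 800 ; 2100 kWh to go.
Take 2100 from SU at 15 to finish.
SZ, S21, S22, S17: unused.
Cost = 800×10 + 2100×15 = 39500.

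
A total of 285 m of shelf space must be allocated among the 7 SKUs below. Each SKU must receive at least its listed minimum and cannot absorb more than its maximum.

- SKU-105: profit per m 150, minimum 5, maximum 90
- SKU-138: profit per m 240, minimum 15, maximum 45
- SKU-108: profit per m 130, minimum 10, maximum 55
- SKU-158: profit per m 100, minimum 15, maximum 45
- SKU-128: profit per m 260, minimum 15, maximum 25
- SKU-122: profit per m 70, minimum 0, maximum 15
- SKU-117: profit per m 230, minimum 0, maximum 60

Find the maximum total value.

Meeting every minimum uses 5+15+10+15+15+0+0 = 60 m, leaving 225.
Rank by profit per m: SKU-128 260 > SKU-138 240 > SKU-117 230 > SKU-105 150 > SKU-108 130 > SKU-158 100 > SKU-122 70.
Give SKU-128 10 more to hit its cap of 25 → 215 left.
Give SKU-138 30 more to hit its cap of 45 → 185 left.
Give SKU-117 60 more to hit its cap of 60 → 125 left.
Give SKU-105 85 more to hit its cap of 90 → 40 left.
Only 40 left; SKU-108 takes them to reach 50.
Total = 150×90 + 240×45 + 130×50 + 100×15 + 260×25 + 230×60 = 52600.

52600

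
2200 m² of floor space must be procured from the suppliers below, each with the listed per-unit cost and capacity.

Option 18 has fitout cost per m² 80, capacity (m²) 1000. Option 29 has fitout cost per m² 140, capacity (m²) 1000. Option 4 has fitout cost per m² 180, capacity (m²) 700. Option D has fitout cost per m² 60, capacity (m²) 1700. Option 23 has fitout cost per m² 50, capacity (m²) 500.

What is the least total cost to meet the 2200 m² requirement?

Cheapest first:
Option 23 at 50: take all 500 m² — 1700 still needed.
Option D at 60: take all 1700 m² — 0 still needed.
Option 18, Option 29, Option 4: unused.
Cost = 500×50 + 1700×60 = 127000.

127000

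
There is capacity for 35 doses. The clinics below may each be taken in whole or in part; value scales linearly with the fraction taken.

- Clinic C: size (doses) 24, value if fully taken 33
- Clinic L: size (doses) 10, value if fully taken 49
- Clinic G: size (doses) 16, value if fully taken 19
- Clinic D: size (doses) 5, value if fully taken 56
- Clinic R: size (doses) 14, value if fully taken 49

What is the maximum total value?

162.25

Sort by value density: Clinic D 56/5≈11.2, Clinic L 49/10≈4.9, Clinic R 49/14≈3.5, Clinic C 33/24≈1.38, Clinic G 19/16≈1.19.
Clinic D: take in full, 5 doses for value 56 — 30 left.
All 10 doses of Clinic L fit (value 49) — 20 remain.
Take all of Clinic R (14 doses, value 49) — 6 doses left.
Fill the last 6 doses with part of Clinic C: 6/24 of it earns 8.25.
Total value = 162.25.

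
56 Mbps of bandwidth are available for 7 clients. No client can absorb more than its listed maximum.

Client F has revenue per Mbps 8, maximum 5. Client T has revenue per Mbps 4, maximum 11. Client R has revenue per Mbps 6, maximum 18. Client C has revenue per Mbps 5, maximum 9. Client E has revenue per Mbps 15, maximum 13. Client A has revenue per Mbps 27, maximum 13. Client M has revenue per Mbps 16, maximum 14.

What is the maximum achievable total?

876

Rank by revenue per Mbps: Client A 27 > Client M 16 > Client E 15 > Client F 8 > Client R 6 > Client C 5 > Client T 4.
Give Client A 13 to hit its cap of 13 → 43 left.
Client M: +14 to 14 (cap) → 29 left.
Client E: +13 to 13 (cap) → 16 left.
Client F takes 5 to reach its cap of 5 → 11 left.
Client R: +11 (room for 18) → 11. Pool exhausted.
Total = 8×5 + 6×11 + 15×13 + 27×13 + 16×14 = 876.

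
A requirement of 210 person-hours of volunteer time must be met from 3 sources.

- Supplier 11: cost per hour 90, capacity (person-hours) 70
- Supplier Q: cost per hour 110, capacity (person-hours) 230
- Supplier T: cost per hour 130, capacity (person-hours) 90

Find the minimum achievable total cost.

21700

Cheapest first:
Supplier 11 (90): use full 70 → 140 person-hours to go.
Take 140 from Supplier Q at 110 to finish.
Supplier T: unused.
Cost = 70×90 + 140×110 = 21700.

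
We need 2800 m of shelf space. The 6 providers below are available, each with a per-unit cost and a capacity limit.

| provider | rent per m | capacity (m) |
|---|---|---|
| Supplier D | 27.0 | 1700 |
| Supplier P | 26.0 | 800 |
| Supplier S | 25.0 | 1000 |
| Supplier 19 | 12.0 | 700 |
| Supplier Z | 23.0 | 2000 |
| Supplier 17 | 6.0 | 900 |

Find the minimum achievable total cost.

41400

Cheapest first:
Take 900 from Supplier 17 at 6.0 — need 1900 more.
Take 700 from Supplier 19 at 12.0 — need 1200 more.
Supplier Z (23.0): take the remaining 1200 — done.
Supplier S, Supplier P, Supplier D: unused.
Cost = 900×6.0 + 700×12.0 + 1200×23.0 = 41400.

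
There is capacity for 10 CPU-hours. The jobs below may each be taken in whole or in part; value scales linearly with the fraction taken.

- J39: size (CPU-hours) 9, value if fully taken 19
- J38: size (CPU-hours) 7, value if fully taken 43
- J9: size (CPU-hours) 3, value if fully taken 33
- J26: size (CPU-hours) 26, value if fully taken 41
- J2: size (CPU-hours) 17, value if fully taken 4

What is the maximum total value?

76

Rank by value-to-size ratio: J9 33/3≈11, J38 43/7≈6.14, J39 19/9≈2.11, J26 41/26≈1.58, J2 4/17≈0.235.
J9: take in full, 3 CPU-hours for value 33 — 7 left.
Take all of J38 (7 CPU-hours, value 43) — 0 CPU-hours left.
Total value = 76.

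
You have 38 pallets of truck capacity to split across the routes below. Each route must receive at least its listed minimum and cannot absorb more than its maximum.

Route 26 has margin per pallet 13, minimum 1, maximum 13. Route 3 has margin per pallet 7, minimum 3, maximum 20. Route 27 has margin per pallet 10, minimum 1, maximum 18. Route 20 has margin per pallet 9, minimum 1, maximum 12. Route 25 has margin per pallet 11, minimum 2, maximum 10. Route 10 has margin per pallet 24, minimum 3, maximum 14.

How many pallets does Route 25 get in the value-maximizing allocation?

Meeting every minimum uses 1+3+1+1+2+3 = 11 pallets, leaving 27.
Highest margin per pallet first: Route 10 24 > Route 26 13 > Route 25 11 > Route 27 10 > Route 20 9 > Route 3 7.
Route 10: +11 to 14 (cap) — 16 left.
Route 26 takes 12 more to reach its cap of 13 — 4 left.
Only 4 left; Route 25 takes them to reach 6.

6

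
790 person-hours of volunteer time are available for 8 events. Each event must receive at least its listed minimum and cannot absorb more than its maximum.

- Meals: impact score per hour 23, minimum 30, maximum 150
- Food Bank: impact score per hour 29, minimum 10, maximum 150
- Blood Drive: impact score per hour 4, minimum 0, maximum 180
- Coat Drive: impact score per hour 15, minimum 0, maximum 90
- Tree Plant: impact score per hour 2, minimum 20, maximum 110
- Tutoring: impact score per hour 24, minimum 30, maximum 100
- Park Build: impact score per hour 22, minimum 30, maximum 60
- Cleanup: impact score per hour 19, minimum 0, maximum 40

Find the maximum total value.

14390

Meeting every minimum uses 30+10+0+0+20+30+30+0 = 120 person-hours, leaving 670.
Rank by impact score per hour: Food Bank 29 > Tutoring 24 > Meals 23 > Park Build 22 > Cleanup 19 > Coat Drive 15 > Blood Drive 4 > Tree Plant 2.
Food Bank: +140 to 150 (cap) ; 530 left.
Tutoring takes 70 more to reach its cap of 100 ; 460 left.
Meals takes 120 more to reach its cap of 150 ; 340 left.
Park Build: +30 to 60 (cap) ; 310 left.
Cleanup: +40 to 40 (cap) ; 270 left.
Coat Drive: +90 to 90 (cap) ; 180 left.
Blood Drive: +180 to 180 (cap) ; 0 left.
Total = 23×150 + 29×150 + 4×180 + 15×90 + 2×20 + 24×100 + 22×60 + 19×40 = 14390.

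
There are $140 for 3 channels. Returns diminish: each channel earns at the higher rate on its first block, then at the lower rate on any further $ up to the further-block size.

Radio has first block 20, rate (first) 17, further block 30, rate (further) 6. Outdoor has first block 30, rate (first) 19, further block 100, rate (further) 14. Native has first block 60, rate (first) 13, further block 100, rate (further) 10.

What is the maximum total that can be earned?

Order all 6 blocks by rate: Outdoor/tier1 19 > Radio/tier1 17 > Outdoor/tier2 14 > Native/tier1 13 > Native/tier2 10 > Radio/tier2 6.
Fill Outdoor tier1 block (30 at 19) ; 110 left.
Radio tier1 at 17: fill all 20 ; 90 left.
90 remain; put them into Outdoor tier2 at 14.
Total = 19×30 + 17×20 + 14×90 = 2170.

2170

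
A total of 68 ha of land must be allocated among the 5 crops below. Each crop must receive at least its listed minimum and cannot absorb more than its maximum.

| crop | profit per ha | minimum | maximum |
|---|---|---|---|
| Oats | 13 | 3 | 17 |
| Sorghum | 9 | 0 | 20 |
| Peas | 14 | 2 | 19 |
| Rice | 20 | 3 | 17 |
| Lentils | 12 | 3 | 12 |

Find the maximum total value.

Meeting every minimum uses 3+0+2+3+3 = 11 ha, leaving 57.
Rank by profit per ha: Rice 20 > Peas 14 > Oats 13 > Lentils 12 > Sorghum 9.
Rice: +14 to 17 (cap) — 43 left.
Peas: +17 to 19 (cap) — 26 left.
Give Oats 14 more to hit its cap of 17 — 12 left.
Lentils takes 9 more to reach its cap of 12 — 3 left.
Sorghum: +3 (room for 20) → 3. Pool exhausted.
Total = 13×17 + 9×3 + 14×19 + 20×17 + 12×12 = 998.

998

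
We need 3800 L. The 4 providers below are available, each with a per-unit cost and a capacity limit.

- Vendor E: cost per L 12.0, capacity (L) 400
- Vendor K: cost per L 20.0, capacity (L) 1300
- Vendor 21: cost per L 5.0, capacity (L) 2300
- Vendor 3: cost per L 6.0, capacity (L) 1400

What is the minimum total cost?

21100

Cheapest first:
Vendor 21 (5.0): use full 2300 ; 1500 L to go.
Vendor 3 (6.0): use full 1400 ; 100 L to go.
Vendor E at 12.0: take 100 of its 400 ; requirement met.
Vendor K: unused.
Cost = 2300×5.0 + 1400×6.0 + 100×12.0 = 21100.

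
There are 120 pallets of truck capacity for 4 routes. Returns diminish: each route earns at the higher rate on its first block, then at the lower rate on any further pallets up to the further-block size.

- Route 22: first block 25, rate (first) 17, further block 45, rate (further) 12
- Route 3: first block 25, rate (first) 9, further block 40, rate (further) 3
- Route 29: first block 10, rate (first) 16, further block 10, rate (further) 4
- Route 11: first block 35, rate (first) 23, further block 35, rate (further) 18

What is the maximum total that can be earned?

Treat each block as its own option and order by rate: Route 11/T1 23 > Route 11/T2 18 > Route 22/T1 17 > Route 29/T1 16 > Route 22/T2 12 > Route 3/T1 9 > Route 29/T2 4 > Route 3/T2 3.
Route 11 T1 at 23: fill all 35 — 85 left.
Route 11 T2 at 18: fill all 35 — 50 left.
Route 22/T1 (17): +25 — 25 left.
Route 29 T1 at 16: fill all 10 — 15 left.
15 remain; put them into Route 22 T2 at 12.
Total = 23×35 + 18×35 + 17×25 + 16×10 + 12×15 = 2200.

2200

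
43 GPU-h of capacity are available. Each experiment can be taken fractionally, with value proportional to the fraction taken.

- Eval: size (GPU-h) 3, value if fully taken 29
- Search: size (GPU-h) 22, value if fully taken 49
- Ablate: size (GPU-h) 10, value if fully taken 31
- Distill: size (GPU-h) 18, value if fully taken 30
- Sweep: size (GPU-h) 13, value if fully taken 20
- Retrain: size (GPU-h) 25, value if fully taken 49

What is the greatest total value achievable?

Best value per unit of size first: Eval 29/3≈9.67, Ablate 31/10≈3.1, Search 49/22≈2.23, Retrain 49/25≈1.96, Distill 30/18≈1.67, Sweep 20/13≈1.54.
Eval: take in full, 3 GPU-h for value 29 ; 40 left.
Ablate: take in full, 10 GPU-h for value 31 ; 30 left.
Take all of Search (22 GPU-h, value 49) ; 8 GPU-h left.
8 GPU-h left: a 8/25 share of Retrain gives 49×8/25 = 15.68.
Total value = 124.68.

124.68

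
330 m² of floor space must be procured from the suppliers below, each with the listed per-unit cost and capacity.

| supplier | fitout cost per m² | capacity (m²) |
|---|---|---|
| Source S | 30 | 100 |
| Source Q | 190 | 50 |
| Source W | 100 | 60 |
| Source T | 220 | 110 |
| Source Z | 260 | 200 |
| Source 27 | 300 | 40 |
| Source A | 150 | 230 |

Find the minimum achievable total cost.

34500

Fill from the cheapest supplier first.
Take 100 from Source S at 30 → need 230 more.
Take 60 from Source W at 100 → need 170 more.
Source A (150): take the remaining 170 → done.
Source Q, Source T, Source Z, Source 27: unused.
Cost = 100×30 + 60×100 + 170×150 = 34500.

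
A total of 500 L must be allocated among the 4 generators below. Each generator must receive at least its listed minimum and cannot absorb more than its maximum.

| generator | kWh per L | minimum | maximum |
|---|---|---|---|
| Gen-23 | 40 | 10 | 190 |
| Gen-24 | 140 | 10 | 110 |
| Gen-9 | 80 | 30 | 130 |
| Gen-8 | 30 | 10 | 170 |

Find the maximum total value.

35500

Meeting every minimum uses 10+10+30+10 = 60 L, leaving 440.
Order the generators by kWh per L: Gen-24 140 > Gen-9 80 > Gen-23 40 > Gen-8 30.
Gen-24: +100 to 110 (cap) → 340 left.
Gen-9: +100 to 130 (cap) → 240 left.
Gen-23: +180 to 190 (cap) → 60 left.
Only 60 left; Gen-8 takes them to reach 70.
Total = 40×190 + 140×110 + 80×130 + 30×70 = 35500.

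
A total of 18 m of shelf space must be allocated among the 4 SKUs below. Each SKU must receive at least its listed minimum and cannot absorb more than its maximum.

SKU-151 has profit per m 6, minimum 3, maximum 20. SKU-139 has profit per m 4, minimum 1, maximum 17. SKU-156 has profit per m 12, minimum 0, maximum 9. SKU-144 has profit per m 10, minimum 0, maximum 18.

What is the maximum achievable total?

Meeting every minimum uses 3+1+0+0 = 4 m, leaving 14.
Order the SKUs by profit per m: SKU-156 12 > SKU-144 10 > SKU-151 6 > SKU-139 4.
SKU-156: +9 to 9 (cap) — 5 left.
SKU-144 has room for 18 more but only 5 remain, so it gets 5.
Total = 6×3 + 4×1 + 12×9 + 10×5 = 180.

180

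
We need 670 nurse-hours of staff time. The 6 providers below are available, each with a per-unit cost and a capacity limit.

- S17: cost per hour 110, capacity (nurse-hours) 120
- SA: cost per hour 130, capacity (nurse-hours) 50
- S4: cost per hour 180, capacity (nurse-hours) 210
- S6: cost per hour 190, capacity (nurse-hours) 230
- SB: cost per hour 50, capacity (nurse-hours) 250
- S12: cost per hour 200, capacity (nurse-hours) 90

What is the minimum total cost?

Cheapest first:
SB at 50: take all 250 nurse-hours → 420 still needed.
Take 120 from S17 at 110 → need 300 more.
Take 50 from SA at 130 → need 250 more.
S4 at 180: take all 210 nurse-hours → 40 still needed.
S6 (190): take the remaining 40 → done.
S12: unused.
Cost = 250×50 + 120×110 + 50×130 + 210×180 + 40×190 = 77600.

77600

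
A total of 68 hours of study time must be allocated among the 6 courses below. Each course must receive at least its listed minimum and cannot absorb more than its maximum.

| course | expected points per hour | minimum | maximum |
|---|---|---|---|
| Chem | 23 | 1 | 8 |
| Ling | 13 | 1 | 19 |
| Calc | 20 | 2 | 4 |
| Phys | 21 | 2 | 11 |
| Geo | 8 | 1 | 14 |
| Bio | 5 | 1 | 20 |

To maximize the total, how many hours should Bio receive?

Meeting every minimum uses 1+1+2+2+1+1 = 8 hours, leaving 60.
Highest expected points per hour first: Chem 23 > Phys 21 > Calc 20 > Ling 13 > Geo 8 > Bio 5.
Chem takes 7 more to reach its cap of 8 — 53 left.
Phys: +9 to 11 (cap) — 44 left.
Give Calc 2 more to hit its cap of 4 — 42 left.
Ling: +18 to 19 (cap) — 24 left.
Give Geo 13 more to hit its cap of 14 — 11 left.
Bio: +11 (room for 19) → 12. Pool exhausted.

12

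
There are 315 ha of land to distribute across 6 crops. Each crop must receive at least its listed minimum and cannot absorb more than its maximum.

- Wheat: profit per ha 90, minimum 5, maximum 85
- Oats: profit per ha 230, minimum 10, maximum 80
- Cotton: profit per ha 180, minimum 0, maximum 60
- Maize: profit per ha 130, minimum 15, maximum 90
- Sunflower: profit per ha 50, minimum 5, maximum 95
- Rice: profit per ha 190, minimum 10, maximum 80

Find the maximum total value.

56150

Meeting every minimum uses 5+10+0+15+5+10 = 45 ha, leaving 270.
Rank by profit per ha: Oats 230 > Rice 190 > Cotton 180 > Maize 130 > Wheat 90 > Sunflower 50.
Give Oats 70 more to hit its cap of 80 → 200 left.
Give Rice 70 more to hit its cap of 80 → 130 left.
Give Cotton 60 more to hit its cap of 60 → 70 left.
Maize: +70 (room for 75) → 85. Pool exhausted.
Total = 90×5 + 230×80 + 180×60 + 130×85 + 50×5 + 190×80 = 56150.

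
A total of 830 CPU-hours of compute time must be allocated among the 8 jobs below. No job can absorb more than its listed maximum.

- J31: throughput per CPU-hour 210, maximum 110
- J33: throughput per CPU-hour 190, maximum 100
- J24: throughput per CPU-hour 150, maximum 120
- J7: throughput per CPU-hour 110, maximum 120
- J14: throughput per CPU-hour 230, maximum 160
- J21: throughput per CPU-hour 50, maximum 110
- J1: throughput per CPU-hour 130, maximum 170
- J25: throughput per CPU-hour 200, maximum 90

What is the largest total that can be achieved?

145800

Highest throughput per CPU-hour first: J14 230 > J31 210 > J25 200 > J33 190 > J24 150 > J1 130 > J7 110 > J21 50.
J14: +160 to 160 (cap) → 670 left.
J31: +110 to 110 (cap) → 560 left.
J25: +90 to 90 (cap) → 470 left.
J33: +100 to 100 (cap) → 370 left.
J24 takes 120 to reach its cap of 120 → 250 left.
J1: +170 to 170 (cap) → 80 left.
J7: +80 (room for 120) → 80. Pool exhausted.
Total = 210×110 + 190×100 + 150×120 + 110×80 + 230×160 + 130×170 + 200×90 = 145800.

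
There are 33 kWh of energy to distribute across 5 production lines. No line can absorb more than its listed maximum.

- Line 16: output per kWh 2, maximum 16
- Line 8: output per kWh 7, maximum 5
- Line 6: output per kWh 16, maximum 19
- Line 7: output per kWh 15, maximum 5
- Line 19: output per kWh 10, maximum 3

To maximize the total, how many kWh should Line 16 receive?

Rank by output per kWh: Line 6 16 > Line 7 15 > Line 19 10 > Line 8 7 > Line 16 2.
Give Line 6 19 to hit its cap of 19 ; 14 left.
Line 7 takes 5 to reach its cap of 5 ; 9 left.
Line 19 takes 3 to reach its cap of 3 ; 6 left.
Line 8: +5 to 5 (cap) ; 1 left.
Line 16 has room for 16 but only 1 remain, so it gets 1.

1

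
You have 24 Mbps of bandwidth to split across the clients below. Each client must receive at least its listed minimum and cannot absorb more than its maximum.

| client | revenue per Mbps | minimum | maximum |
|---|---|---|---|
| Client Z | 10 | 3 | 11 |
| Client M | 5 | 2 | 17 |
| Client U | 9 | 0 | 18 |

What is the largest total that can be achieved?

Meeting every minimum uses 3+2+0 = 5 Mbps, leaving 19.
Rank by revenue per Mbps: Client Z 10 > Client U 9 > Client M 5.
Client Z: +8 to 11 (cap) → 11 left.
Client U has room for 18 more but only 11 remain, so it gets 11.
Total = 10×11 + 5×2 + 9×11 = 219.

219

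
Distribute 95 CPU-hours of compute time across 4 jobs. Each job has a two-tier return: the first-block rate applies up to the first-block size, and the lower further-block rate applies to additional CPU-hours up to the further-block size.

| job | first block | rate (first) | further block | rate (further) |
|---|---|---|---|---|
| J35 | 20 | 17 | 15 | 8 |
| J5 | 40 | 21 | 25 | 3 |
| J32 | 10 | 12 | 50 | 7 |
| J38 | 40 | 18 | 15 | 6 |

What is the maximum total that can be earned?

Treat each block as its own option and order by rate: J5/T1 21 > J38/T1 18 > J35/T1 17 > J32/T1 12 > J35/T2 8 > J32/T2 7 > J38/T2 6 > J5/T2 3.
J5/T1 (21): +40 → 55 left.
J38 T1 at 18: fill all 40 → 15 left.
J35 T1 at 17: only 15 left, fill 15.
Total = 21×40 + 18×40 + 17×15 = 1815.

1815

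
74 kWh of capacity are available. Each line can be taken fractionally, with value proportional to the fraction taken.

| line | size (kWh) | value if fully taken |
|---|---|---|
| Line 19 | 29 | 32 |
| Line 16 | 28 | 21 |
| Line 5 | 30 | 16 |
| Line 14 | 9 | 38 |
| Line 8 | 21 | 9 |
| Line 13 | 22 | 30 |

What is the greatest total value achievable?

110.5

Best value per unit of size first: Line 14 38/9≈4.22, Line 13 30/22≈1.36, Line 19 32/29≈1.1, Line 16 21/28≈0.75, Line 5 16/30≈0.533, Line 8 9/21≈0.429.
Take all of Line 14 (9 kWh, value 38) → 65 kWh left.
Take all of Line 13 (22 kWh, value 30) → 43 kWh left.
Line 19: take in full, 29 kWh for value 32 → 14 left.
14 kWh left: a 14/28 share of Line 16 gives 21×14/28 = 10.5.
Total value = 110.5.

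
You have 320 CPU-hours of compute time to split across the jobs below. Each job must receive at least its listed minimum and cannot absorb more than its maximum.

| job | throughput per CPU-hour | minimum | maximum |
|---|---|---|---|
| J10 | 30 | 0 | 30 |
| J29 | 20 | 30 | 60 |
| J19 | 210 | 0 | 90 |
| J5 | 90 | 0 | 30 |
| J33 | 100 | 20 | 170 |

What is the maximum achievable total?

Meeting every minimum uses 0+30+0+0+20 = 50 CPU-hours, leaving 270.
Highest throughput per CPU-hour first: J19 210 > J33 100 > J5 90 > J10 30 > J29 20.
J19 takes 90 more to reach its cap of 90 — 180 left.
Give J33 150 more to hit its cap of 170 — 30 left.
Give J5 30 more to hit its cap of 30 — 0 left.
Total = 20×30 + 210×90 + 90×30 + 100×170 = 39200.

39200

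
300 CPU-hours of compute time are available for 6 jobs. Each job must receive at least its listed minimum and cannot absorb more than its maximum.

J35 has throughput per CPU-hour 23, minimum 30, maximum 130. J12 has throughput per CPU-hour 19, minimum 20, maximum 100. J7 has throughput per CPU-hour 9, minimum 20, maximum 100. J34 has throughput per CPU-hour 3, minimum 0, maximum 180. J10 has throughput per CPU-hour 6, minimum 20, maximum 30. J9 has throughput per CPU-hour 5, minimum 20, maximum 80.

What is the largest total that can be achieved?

5380

Meeting every minimum uses 30+20+20+0+20+20 = 110 CPU-hours, leaving 190.
Highest throughput per CPU-hour first: J35 23 > J12 19 > J7 9 > J10 6 > J9 5 > J34 3.
Give J35 100 more to hit its cap of 130 — 90 left.
J12: +80 to 100 (cap) — 10 left.
Only 10 left; J7 takes them to reach 30.
Total = 23×130 + 19×100 + 9×30 + 6×20 + 5×20 = 5380.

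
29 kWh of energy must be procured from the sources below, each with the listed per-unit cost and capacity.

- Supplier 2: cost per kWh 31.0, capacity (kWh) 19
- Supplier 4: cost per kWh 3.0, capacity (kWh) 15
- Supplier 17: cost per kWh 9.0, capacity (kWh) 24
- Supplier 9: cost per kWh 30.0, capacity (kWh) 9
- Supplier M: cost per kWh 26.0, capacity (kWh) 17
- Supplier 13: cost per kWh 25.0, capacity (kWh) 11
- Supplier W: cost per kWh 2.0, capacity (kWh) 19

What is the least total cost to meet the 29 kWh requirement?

Use sources in increasing cost order.
Supplier W at 2.0: take all 19 kWh → 10 still needed.
Take 10 from Supplier 4 at 3.0 to finish.
Supplier 17, Supplier 13, Supplier M, Supplier 9, Supplier 2: unused.
Cost = 19×2.0 + 10×3.0 = 68.

68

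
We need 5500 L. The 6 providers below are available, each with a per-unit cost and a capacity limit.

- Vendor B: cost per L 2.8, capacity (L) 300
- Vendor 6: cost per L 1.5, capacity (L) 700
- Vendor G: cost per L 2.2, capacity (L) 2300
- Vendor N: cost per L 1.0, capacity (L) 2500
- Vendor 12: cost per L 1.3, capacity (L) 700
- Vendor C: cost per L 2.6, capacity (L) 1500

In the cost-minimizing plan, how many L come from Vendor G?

Cheapest first:
Vendor N at 1.0: take all 2500 L — 3000 still needed.
Take 700 from Vendor 12 at 1.3 — need 2300 more.
Vendor 6 at 1.5: take all 700 L — 1600 still needed.
Vendor G at 2.2: take 1600 of its 2300 — requirement met.
Vendor C, Vendor B: unused.

1600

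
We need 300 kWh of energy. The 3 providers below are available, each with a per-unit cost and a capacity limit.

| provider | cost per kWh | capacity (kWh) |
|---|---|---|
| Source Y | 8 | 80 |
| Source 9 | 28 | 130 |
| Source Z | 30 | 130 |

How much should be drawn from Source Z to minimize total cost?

90

Use providers in increasing cost order.
Take 80 from Source Y at 8 — need 220 more.
Source 9 (28): use full 130 — 90 kWh to go.
Source Z (30): take the remaining 90 — done.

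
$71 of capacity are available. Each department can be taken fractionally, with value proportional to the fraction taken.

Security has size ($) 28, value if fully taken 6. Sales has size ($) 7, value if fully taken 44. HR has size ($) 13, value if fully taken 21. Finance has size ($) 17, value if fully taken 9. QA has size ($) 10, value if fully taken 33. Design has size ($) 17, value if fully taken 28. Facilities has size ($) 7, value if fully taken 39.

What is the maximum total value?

174

Sort by value density: Sales 44/7≈6.29, Facilities 39/7≈5.57, QA 33/10≈3.3, Design 28/17≈1.65, HR 21/13≈1.62, Finance 9/17≈0.529, Security 6/28≈0.214.
Take all of Sales (7 $, value 44) ; 64 $ left.
Take all of Facilities (7 $, value 39) ; 57 $ left.
All 10 $ of QA fit (value 33) ; 47 remain.
All 17 $ of Design fit (value 28) ; 30 remain.
Take all of HR (13 $, value 21) ; 17 $ left.
All 17 $ of Finance fit (value 9) ; 0 remain.
Total value = 174.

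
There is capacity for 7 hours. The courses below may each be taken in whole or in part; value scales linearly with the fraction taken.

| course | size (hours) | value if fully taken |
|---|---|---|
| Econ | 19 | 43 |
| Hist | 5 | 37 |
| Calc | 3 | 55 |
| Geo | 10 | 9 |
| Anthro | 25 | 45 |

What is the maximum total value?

84.6

Rank by value-to-size ratio: Calc 55/3≈18.3, Hist 37/5≈7.4, Econ 43/19≈2.26, Anthro 45/25≈1.8, Geo 9/10≈0.9.
All 3 hours of Calc fit (value 55) ; 4 remain.
4 hours left: a 4/5 share of Hist gives 37×4/5 = 29.6.
Total value = 84.6.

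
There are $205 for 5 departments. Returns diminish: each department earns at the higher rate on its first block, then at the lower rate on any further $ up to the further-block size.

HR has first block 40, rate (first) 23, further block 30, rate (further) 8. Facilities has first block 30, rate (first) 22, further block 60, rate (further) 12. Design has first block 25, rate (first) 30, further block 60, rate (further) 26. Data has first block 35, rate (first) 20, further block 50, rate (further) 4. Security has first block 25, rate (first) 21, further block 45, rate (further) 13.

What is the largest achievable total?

Rank every tier by rate: Design/first 30 > Design/second 26 > HR/first 23 > Facilities/first 22 > Security/first 21 > Data/first 20 > Security/second 13 > Facilities/second 12 > HR/second 8 > Data/second 4.
Design first at 30: fill all 25 ; 180 left.
Design/second (26): +60 ; 120 left.
Fill HR first block (40 at 23) ; 80 left.
Facilities/first (22): +30 ; 50 left.
Fill Security first block (25 at 21) ; 25 left.
Data first at 20: only 25 left, fill 25.
Total = 30×25 + 26×60 + 23×40 + 22×30 + 21×25 + 20×25 = 4915.

4915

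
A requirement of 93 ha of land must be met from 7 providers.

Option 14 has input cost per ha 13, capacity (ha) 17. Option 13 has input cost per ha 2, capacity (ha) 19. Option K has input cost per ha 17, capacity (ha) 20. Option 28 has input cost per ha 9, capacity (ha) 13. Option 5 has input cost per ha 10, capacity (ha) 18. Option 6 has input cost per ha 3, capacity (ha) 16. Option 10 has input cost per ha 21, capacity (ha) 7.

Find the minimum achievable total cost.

Cheapest first:
Take 19 from Option 13 at 2 — need 74 more.
Take 16 from Option 6 at 3 — need 58 more.
Take 13 from Option 28 at 9 — need 45 more.
Option 5 at 10: take all 18 ha — 27 still needed.
Take 17 from Option 14 at 13 — need 10 more.
Take 10 from Option K at 17 to finish.
Option 10: unused.
Cost = 19×2 + 16×3 + 13×9 + 18×10 + 17×13 + 10×17 = 774.

774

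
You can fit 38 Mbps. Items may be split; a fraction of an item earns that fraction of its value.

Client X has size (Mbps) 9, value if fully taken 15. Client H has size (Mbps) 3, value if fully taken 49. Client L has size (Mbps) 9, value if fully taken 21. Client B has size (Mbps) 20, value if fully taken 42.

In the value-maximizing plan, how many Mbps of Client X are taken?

6

Sort by value density: Client H 49/3≈16.3, Client L 21/9≈2.33, Client B 42/20≈2.1, Client X 15/9≈1.67.
All 3 Mbps of Client H fit (value 49) → 35 remain.
All 9 Mbps of Client L fit (value 21) → 26 remain.
Take all of Client B (20 Mbps, value 42) → 6 Mbps left.
Only 6 Mbps remain; take 6/9 of Client X for value 15×6/9 = 10.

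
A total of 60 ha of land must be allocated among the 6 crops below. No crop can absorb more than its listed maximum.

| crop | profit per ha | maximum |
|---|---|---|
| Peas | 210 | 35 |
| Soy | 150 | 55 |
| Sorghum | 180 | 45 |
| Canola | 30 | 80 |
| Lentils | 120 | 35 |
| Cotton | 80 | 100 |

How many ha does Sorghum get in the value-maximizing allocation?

Rank by profit per ha: Peas 210 > Sorghum 180 > Soy 150 > Lentils 120 > Cotton 80 > Canola 30.
Peas takes 35 to reach its cap of 35 → 25 left.
Only 25 left; Sorghum takes them to reach 25.

25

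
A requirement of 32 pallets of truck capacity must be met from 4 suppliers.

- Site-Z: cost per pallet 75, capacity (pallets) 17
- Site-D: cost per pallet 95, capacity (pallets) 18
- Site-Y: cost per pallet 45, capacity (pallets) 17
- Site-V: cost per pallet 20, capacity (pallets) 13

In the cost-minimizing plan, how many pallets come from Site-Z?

Cheapest first:
Site-V at 20: take all 13 pallets — 19 still needed.
Take 17 from Site-Y at 45 — need 2 more.
Site-Z (75): take the remaining 2 — done.
Site-D: unused.

2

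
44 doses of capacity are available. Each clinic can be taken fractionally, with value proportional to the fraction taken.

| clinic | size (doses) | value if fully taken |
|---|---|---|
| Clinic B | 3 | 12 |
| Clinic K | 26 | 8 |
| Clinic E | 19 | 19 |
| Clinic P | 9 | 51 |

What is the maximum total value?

86

Sort by value density: Clinic P 51/9≈5.67, Clinic B 12/3≈4, Clinic E 19/19≈1, Clinic K 8/26≈0.308.
All 9 doses of Clinic P fit (value 51) ; 35 remain.
Clinic B: take in full, 3 doses for value 12 ; 32 left.
All 19 doses of Clinic E fit (value 19) ; 13 remain.
Fill the last 13 doses with part of Clinic K: 13/26 of it earns 4.
Total value = 86.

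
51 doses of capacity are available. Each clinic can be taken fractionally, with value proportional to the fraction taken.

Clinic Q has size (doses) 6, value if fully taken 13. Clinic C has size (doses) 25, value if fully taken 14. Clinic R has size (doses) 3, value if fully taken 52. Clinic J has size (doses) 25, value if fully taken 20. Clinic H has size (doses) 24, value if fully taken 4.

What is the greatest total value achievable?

Rank by value-to-size ratio: Clinic R 52/3≈17.3, Clinic Q 13/6≈2.17, Clinic J 20/25≈0.8, Clinic C 14/25≈0.56, Clinic H 4/24≈0.167.
All 3 doses of Clinic R fit (value 52) → 48 remain.
All 6 doses of Clinic Q fit (value 13) → 42 remain.
All 25 doses of Clinic J fit (value 20) → 17 remain.
17 doses left: a 17/25 share of Clinic C gives 14×17/25 = 9.52.
Total value = 94.52.

94.52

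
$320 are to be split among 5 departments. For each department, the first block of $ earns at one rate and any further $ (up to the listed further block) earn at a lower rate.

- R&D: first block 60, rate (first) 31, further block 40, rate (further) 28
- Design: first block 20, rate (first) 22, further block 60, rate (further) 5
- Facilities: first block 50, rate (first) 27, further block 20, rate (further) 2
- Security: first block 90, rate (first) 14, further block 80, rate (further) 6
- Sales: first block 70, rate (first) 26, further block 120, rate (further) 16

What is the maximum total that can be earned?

7870

Rank every tier by rate: R&D/T1 31 > R&D/T2 28 > Facilities/T1 27 > Sales/T1 26 > Design/T1 22 > Sales/T2 16 > Security/T1 14 > Security/T2 6 > Design/T2 5 > Facilities/T2 2.
R&D T1 at 31: fill all 60 — 260 left.
R&D T2 at 28: fill all 40 — 220 left.
Facilities/T1 (27): +50 — 170 left.
Sales/T1 (26): +70 — 100 left.
Design/T1 (22): +20 — 80 left.
Sales/T2: +80 of 120 at 16; pool empty.
Total = 31×60 + 28×40 + 27×50 + 26×70 + 22×20 + 16×80 = 7870.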